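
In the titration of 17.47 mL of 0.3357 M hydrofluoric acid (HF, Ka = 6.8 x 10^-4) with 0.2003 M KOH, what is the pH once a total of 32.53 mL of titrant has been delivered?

12.11

n(acid) = 0.3357 x 0.01747 = 0.005865 mol; n(KOH) added = 0.2003 x 0.03253 = 0.006516 mol.
Base is in excess by 0.006516 - 0.005865 = 0.0006511 mol in a total volume of 0.05000 L.
[OH^-] = 0.0006511/0.05000 = 0.01302 M, so pOH = 1.89 and pH = 14.00 - 1.89 = 12.11.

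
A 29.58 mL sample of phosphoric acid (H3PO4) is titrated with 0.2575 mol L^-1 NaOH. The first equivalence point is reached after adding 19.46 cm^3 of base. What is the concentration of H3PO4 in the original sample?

n(NaOH) = 0.2575 x 0.01946 = 0.005011 mol.
At the first equivalence point, 1 mol OH^- react per mol H3PO4, so n(H3PO4) = 0.005011 / 1 = 0.005011 mol.
[H3PO4] = 0.005011 / 0.02958 L = 0.169 M.

0.169 M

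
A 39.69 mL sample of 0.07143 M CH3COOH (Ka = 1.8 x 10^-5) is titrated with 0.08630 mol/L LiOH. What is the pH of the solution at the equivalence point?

n(CH3COOH) = 0.07143 x 0.03969 = 0.002835 mol; V(LiOH) at equivalence = 0.002835/0.08630 = 0.03285 L.
At equivalence all the acid is converted to CH3COO-; total volume = 0.03969 + 0.03285 = 0.07254 L, so [CH3COO-] = 0.002835/0.07254 = 0.03908 M.
Kb = Kw/Ka = 1.0e-14 / 1.8 x 10^-5 = 5.56e-10.
[OH^-] = sqrt(Kb x [CH3COO-]) = sqrt(5.56e-10 x 0.03908) = 4.66e-6 M.
pOH = 5.33, so pH = 14.00 - 5.33 = 8.67.

8.67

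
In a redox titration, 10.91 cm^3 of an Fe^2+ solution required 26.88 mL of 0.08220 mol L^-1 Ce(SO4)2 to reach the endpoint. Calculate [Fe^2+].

0.203 M

n(Ce(SO4)2) = 0.08220 x 0.02688 = 0.002210 mol.
From the balanced equation, 1 mol Ce(SO4)2 reacts with 1 mol Fe^2+, so n(Fe^2+) = 0.002210 x 1/1 = 0.002210 mol.
[Fe^2+] = 0.002210 / 0.01091 L = 0.203 M.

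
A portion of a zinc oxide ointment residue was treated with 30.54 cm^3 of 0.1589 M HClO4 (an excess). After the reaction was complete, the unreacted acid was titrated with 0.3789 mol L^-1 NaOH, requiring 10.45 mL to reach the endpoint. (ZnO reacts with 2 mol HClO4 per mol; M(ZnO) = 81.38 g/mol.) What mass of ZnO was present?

0.0363 g

Total n(HClO4) added = 0.1589 x 0.03054 = 0.004853 mol.
n(NaOH) used = 0.3789 x 0.01045 = 0.003960 mol, which equals the excess n(HClO4).
So n(HClO4) consumed by the sample = 0.004853 - 0.003960 = 0.0008933 mol.
n(ZnO) = 0.0008933 / 2 = 0.0004467 mol.
mass = 0.0004467 mol x 81.38 g/mol = 0.0363 g.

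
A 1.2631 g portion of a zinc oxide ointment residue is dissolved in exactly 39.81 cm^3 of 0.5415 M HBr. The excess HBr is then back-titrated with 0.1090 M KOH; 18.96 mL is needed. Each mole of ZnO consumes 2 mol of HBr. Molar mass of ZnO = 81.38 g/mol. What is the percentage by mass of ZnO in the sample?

Total n(HBr) added = 0.5415 x 0.03981 = 0.02156 mol.
n(KOH) used = 0.1090 x 0.01896 = 0.002067 mol, which equals the excess n(HBr).
So n(HBr) consumed by the sample = 0.02156 - 0.002067 = 0.01949 mol.
n(ZnO) = 0.01949 / 2 = 0.009745 mol.
mass ZnO = 0.009745 x 81.38 = 0.7931 g, so %ZnO = 0.7931/1.2631 x 100 = 62.8%.

62.8%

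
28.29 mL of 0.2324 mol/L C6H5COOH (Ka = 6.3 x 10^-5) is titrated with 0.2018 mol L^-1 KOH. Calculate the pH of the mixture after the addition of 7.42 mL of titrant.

3.67

Initial n(C6H5COOH) = 0.2324 x 0.02829 = 0.006575 mol.
n(KOH) added = 0.2018 x 0.007420 = 0.001497 mol, converting that many moles of C6H5COOH to C6H5COO-.
Remaining n(C6H5COOH) = 0.005077 mol; n(C6H5COO-) = 0.001497 mol.
By Henderson-Hasselbalch, pH = pKa + log([A^-]/[HA]) = 4.20 + log(0.001497/0.005077) = 4.20 + (-0.53) = 3.67.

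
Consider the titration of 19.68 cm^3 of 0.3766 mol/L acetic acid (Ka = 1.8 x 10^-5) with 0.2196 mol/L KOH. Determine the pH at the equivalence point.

8.94

n(CH3COOH) = 0.3766 x 0.01968 = 0.007411 mol; V(KOH) at equivalence = 0.007411/0.2196 = 0.03375 L.
At equivalence all the acid is converted to CH3COO-; total volume = 0.01968 + 0.03375 = 0.05343 L, so [CH3COO-] = 0.007411/0.05343 = 0.1387 M.
Kb = Kw/Ka = 1.0e-14 / 1.8 x 10^-5 = 5.56e-10.
[OH^-] = sqrt(Kb x [CH3COO-]) = sqrt(5.56e-10 x 0.1387) = 8.78e-6 M.
pOH = 5.06, so pH = 14.00 - 5.06 = 8.94.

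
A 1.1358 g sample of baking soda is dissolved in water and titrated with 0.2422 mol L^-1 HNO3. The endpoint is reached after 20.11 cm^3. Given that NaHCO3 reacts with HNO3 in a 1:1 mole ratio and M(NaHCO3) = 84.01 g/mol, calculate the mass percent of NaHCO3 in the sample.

36.0%

n(HNO3) = 0.2422 x 0.02011 = 0.004871 mol.
n(NaHCO3) = 0.004871 / 1 = 0.004871 mol.
mass of NaHCO3 = 0.004871 x 84.01 = 0.4092 g.
% purity = 0.4092 / 1.1358 x 100 = 36.0%.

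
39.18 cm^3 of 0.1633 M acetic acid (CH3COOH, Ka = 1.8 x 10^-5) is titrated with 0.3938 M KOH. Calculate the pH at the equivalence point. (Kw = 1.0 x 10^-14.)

n(CH3COOH) = 0.1633 x 0.03918 = 0.006398 mol; V(KOH) at equivalence = 0.006398/0.3938 = 0.01625 L.
At equivalence all the acid is converted to CH3COO-; total volume = 0.03918 + 0.01625 = 0.05543 L, so [CH3COO-] = 0.006398/0.05543 = 0.1154 M.
Kb = Kw/Ka = 1.0e-14 / 1.8 x 10^-5 = 5.56e-10.
[OH^-] = sqrt(Kb x [CH3COO-]) = sqrt(5.56e-10 x 0.1154) = 8.01e-6 M.
pOH = 5.10, so pH = 14.00 - 5.10 = 8.90.

8.90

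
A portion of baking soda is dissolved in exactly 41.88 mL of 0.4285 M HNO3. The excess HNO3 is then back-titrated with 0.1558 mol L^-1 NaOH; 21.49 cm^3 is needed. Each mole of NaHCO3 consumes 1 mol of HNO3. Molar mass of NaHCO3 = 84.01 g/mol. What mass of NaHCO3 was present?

Total n(HNO3) added = 0.4285 x 0.04188 = 0.01795 mol.
n(NaOH) used = 0.1558 x 0.02149 = 0.003348 mol, which equals the excess n(HNO3).
So n(HNO3) consumed by the sample = 0.01795 - 0.003348 = 0.01460 mol.
n(NaHCO3) = 0.01460 / 1 = 0.01460 mol.
mass = 0.01460 mol x 84.01 g/mol = 1.23 g.

1.23 g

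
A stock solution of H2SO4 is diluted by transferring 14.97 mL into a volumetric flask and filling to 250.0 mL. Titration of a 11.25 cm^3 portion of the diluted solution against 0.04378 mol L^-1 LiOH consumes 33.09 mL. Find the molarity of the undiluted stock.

n(LiOH) = 0.04378 x 0.03309 = 0.001449 mol.
n(H2SO4) in the aliquot = 0.001449 x 1/2 = 0.0007243 mol.
[diluted H2SO4] = 0.0007243 / 0.01125 = 0.06439 M.
Dilution factor = 250.0/14.97 = 16.70, so [stock] = 0.06439 x 16.70 = 1.08 M.

1.08 M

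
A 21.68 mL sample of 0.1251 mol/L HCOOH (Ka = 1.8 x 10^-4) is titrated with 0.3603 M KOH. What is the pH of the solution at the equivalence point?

n(HCOOH) = 0.1251 x 0.02168 = 0.002712 mol; V(KOH) at equivalence = 0.002712/0.3603 = 0.007528 L.
At equivalence all the acid is converted to HCOO-; total volume = 0.02168 + 0.007528 = 0.02921 L, so [HCOO-] = 0.002712/0.02921 = 0.09286 M.
Kb = Kw/Ka = 1.0e-14 / 1.8 x 10^-4 = 5.56e-11.
[OH^-] = sqrt(Kb x [HCOO-]) = sqrt(5.56e-11 x 0.09286) = 2.27e-6 M.
pOH = 5.64, so pH = 14.00 - 5.64 = 8.36.

8.36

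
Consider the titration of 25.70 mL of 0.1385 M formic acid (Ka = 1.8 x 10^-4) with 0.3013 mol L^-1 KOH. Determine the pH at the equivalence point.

n(HCOOH) = 0.1385 x 0.02570 = 0.003559 mol; V(KOH) at equivalence = 0.003559/0.3013 = 0.01181 L.
At equivalence all the acid is converted to HCOO-; total volume = 0.02570 + 0.01181 = 0.03751 L, so [HCOO-] = 0.003559/0.03751 = 0.09488 M.
Kb = Kw/Ka = 1.0e-14 / 1.8 x 10^-4 = 5.56e-11.
[OH^-] = sqrt(Kb x [HCOO-]) = sqrt(5.56e-11 x 0.09488) = 2.30e-6 M.
pOH = 5.64, so pH = 14.00 - 5.64 = 8.36.

8.36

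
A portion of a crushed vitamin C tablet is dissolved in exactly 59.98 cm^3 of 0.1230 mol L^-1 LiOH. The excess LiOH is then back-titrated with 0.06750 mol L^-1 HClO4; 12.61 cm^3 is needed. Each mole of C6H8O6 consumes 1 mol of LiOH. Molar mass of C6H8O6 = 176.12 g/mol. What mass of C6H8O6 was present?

Total n(LiOH) added = 0.1230 x 0.05998 = 0.007378 mol.
n(HClO4) used = 0.06750 x 0.01261 = 0.0008512 mol, which equals the excess n(LiOH).
So n(LiOH) consumed by the sample = 0.007378 - 0.0008512 = 0.006526 mol.
n(C6H8O6) = 0.006526 / 1 = 0.006526 mol.
mass = 0.006526 mol x 176.12 g/mol = 1.15 g.

1.15 g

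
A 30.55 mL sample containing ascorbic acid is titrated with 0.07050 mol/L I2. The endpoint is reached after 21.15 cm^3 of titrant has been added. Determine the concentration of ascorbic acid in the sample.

0.0488 M

n(I2) = 0.07050 x 0.02115 = 0.001491 mol.
From the balanced equation, 1 mol I2 reacts with 1 mol ascorbic acid, so n(ascorbic acid) = 0.001491 x 1/1 = 0.001491 mol.
[ascorbic acid] = 0.001491 / 0.03055 L = 0.0488 M.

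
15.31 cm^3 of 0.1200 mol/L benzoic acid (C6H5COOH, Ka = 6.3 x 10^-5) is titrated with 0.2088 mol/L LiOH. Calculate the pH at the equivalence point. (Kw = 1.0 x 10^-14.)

n(C6H5COOH) = 0.1200 x 0.01531 = 0.001837 mol; V(LiOH) at equivalence = 0.001837/0.2088 = 0.008799 L.
At equivalence all the acid is converted to C6H5COO-; total volume = 0.01531 + 0.008799 = 0.02411 L, so [C6H5COO-] = 0.001837/0.02411 = 0.07620 M.
Kb = Kw/Ka = 1.0e-14 / 6.3 x 10^-5 = 1.59e-10.
[OH^-] = sqrt(Kb x [C6H5COO-]) = sqrt(1.59e-10 x 0.07620) = 3.48e-6 M.
pOH = 5.46, so pH = 14.00 - 5.46 = 8.54.

8.54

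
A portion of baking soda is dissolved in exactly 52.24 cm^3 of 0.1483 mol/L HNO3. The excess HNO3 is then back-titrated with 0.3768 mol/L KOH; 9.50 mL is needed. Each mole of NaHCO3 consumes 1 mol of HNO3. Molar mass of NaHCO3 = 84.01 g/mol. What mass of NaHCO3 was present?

0.350 g

Total n(HNO3) added = 0.1483 x 0.05224 = 0.007747 mol.
n(KOH) used = 0.3768 x 0.009500 = 0.003580 mol, which equals the excess n(HNO3).
So n(HNO3) consumed by the sample = 0.007747 - 0.003580 = 0.004168 mol.
n(NaHCO3) = 0.004168 / 1 = 0.004168 mol.
mass = 0.004168 mol x 84.01 g/mol = 0.350 g.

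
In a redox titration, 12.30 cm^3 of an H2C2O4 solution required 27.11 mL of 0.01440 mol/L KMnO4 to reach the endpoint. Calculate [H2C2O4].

n(KMnO4) = 0.01440 x 0.02711 = 0.0003904 mol.
From the balanced equation, 2 mol KMnO4 reacts with 5 mol H2C2O4, so n(H2C2O4) = 0.0003904 x 5/2 = 0.0009760 mol.
[H2C2O4] = 0.0009760 / 0.01230 L = 0.0793 M.

0.0793 M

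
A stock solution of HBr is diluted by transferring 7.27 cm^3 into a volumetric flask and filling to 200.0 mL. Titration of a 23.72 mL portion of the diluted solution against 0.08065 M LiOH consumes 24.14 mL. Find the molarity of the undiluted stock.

2.26 M

n(LiOH) = 0.08065 x 0.02414 = 0.001947 mol.
n(HBr) in the aliquot = 0.001947 mol.
[diluted HBr] = 0.001947 / 0.02372 = 0.08208 M.
Dilution factor = 200.0/7.270 = 27.51, so [stock] = 0.08208 x 27.51 = 2.26 M.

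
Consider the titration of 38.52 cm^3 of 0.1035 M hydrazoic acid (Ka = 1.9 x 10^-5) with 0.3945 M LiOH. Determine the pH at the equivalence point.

8.82

n(HN3) = 0.1035 x 0.03852 = 0.003987 mol; V(LiOH) at equivalence = 0.003987/0.3945 = 0.01011 L.
At equivalence all the acid is converted to N3-; total volume = 0.03852 + 0.01011 = 0.04863 L, so [N3-] = 0.003987/0.04863 = 0.08199 M.
Kb = Kw/Ka = 1.0e-14 / 1.9 x 10^-5 = 5.26e-10.
[OH^-] = sqrt(Kb x [N3-]) = sqrt(5.26e-10 x 0.08199) = 6.57e-6 M.
pOH = 5.18, so pH = 14.00 - 5.18 = 8.82.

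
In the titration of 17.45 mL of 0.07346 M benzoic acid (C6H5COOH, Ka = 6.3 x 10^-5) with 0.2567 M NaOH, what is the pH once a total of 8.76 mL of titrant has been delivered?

n(acid) = 0.07346 x 0.01745 = 0.001282 mol; n(NaOH) added = 0.2567 x 0.008760 = 0.002249 mol.
Base is in excess by 0.002249 - 0.001282 = 0.0009668 mol in a total volume of 0.02621 L.
[OH^-] = 0.0009668/0.02621 = 0.03689 M, so pOH = 1.43 and pH = 14.00 - 1.43 = 12.57.

12.57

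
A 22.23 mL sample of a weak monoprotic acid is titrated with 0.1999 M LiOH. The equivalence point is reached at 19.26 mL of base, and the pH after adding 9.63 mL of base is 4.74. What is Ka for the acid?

1.8 x 10^-5

9.63 mL is half of the equivalence volume, so this is the half-equivalence point where [HA] = [A^-].
At half-equivalence pH = pKa, so pKa = 4.74.
Ka = 10^(-4.74) = 1.8 x 10^-5.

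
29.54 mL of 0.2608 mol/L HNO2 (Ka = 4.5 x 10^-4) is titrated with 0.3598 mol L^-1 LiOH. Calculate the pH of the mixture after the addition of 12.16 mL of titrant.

Initial n(HNO2) = 0.2608 x 0.02954 = 0.007704 mol.
n(LiOH) added = 0.3598 x 0.01216 = 0.004375 mol, converting that many moles of HNO2 to NO2-.
Remaining n(HNO2) = 0.003329 mol; n(NO2-) = 0.004375 mol.
By Henderson-Hasselbalch, pH = pKa + log([A^-]/[HA]) = 3.35 + log(0.004375/0.003329) = 3.35 + (+0.12) = 3.47.

3.47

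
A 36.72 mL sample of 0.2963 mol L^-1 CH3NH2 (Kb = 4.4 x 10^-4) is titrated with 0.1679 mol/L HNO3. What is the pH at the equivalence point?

n(CH3NH2) = 0.2963 x 0.03672 = 0.01088 mol; V(HNO3) at equivalence = 0.01088/0.1679 = 0.06480 L.
At equivalence the base is fully converted to CH3NH3+; total volume = 0.1015 L, so [CH3NH3+] = 0.01088/0.1015 = 0.1072 M.
Ka(CH3NH3+) = Kw/Kb = 1.0e-14 / 4.4 x 10^-4 = 2.27e-11.
[H^+] = sqrt(Ka x [CH3NH3+]) = sqrt(2.27e-11 x 0.1072) = 1.56e-6 M.
pH = -log(1.56e-6) = 5.81.

5.81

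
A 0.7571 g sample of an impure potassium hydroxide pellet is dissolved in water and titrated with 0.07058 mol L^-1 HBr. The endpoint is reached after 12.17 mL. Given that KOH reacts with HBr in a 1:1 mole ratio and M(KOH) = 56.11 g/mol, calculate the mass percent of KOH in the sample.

6.37%

n(HBr) = 0.07058 x 0.01217 = 0.0008590 mol.
n(KOH) = 0.0008590 / 1 = 0.0008590 mol.
mass of KOH = 0.0008590 x 56.11 = 0.04820 g.
% purity = 0.04820 / 0.7571 x 100 = 6.37%.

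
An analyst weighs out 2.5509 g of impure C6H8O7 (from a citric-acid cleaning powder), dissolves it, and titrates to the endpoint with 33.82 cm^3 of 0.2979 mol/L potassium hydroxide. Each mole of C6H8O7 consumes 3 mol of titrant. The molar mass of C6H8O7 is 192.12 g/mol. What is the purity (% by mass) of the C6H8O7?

25.3%

n(KOH) = 0.2979 x 0.03382 = 0.01007 mol.
n(C6H8O7) = 0.01007 / 3 = 0.003358 mol.
mass of C6H8O7 = 0.003358 x 192.12 = 0.6452 g.
% purity = 0.6452 / 2.5509 x 100 = 25.3%.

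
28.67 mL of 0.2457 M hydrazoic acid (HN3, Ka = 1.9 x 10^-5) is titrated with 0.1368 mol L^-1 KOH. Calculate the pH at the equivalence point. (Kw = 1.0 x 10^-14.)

n(HN3) = 0.2457 x 0.02867 = 0.007044 mol; V(KOH) at equivalence = 0.007044/0.1368 = 0.05149 L.
At equivalence all the acid is converted to N3-; total volume = 0.02867 + 0.05149 = 0.08016 L, so [N3-] = 0.007044/0.08016 = 0.08787 M.
Kb = Kw/Ka = 1.0e-14 / 1.9 x 10^-5 = 5.26e-10.
[OH^-] = sqrt(Kb x [N3-]) = sqrt(5.26e-10 x 0.08787) = 6.80e-6 M.
pOH = 5.17, so pH = 14.00 - 5.17 = 8.83.

8.83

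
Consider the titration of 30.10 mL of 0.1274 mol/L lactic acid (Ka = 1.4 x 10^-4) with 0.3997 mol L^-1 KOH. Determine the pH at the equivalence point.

n(HC3H5O3) = 0.1274 x 0.03010 = 0.003835 mol; V(KOH) at equivalence = 0.003835/0.3997 = 0.009594 L.
At equivalence all the acid is converted to C3H5O3-; total volume = 0.03010 + 0.009594 = 0.03969 L, so [C3H5O3-] = 0.003835/0.03969 = 0.09661 M.
Kb = Kw/Ka = 1.0e-14 / 1.4 x 10^-4 = 7.14e-11.
[OH^-] = sqrt(Kb x [C3H5O3-]) = sqrt(7.14e-11 x 0.09661) = 2.63e-6 M.
pOH = 5.58, so pH = 14.00 - 5.58 = 8.42.

8.42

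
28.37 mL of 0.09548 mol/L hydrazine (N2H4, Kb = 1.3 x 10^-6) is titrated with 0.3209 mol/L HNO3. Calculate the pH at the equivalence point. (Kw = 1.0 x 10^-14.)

4.62

n(N2H4) = 0.09548 x 0.02837 = 0.002709 mol; V(HNO3) at equivalence = 0.002709/0.3209 = 0.008441 L.
At equivalence the base is fully converted to N2H5+; total volume = 0.03681 L, so [N2H5+] = 0.002709/0.03681 = 0.07359 M.
Ka(N2H5+) = Kw/Kb = 1.0e-14 / 1.3 x 10^-6 = 7.69e-9.
[H^+] = sqrt(Ka x [N2H5+]) = sqrt(7.69e-9 x 0.07359) = 2.38e-5 M.
pH = -log(2.38e-5) = 4.62.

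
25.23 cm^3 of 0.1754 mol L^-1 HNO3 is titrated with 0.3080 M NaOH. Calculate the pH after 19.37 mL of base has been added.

n(acid) = 0.1754 x 0.02523 = 0.004425 mol; n(NaOH) added = 0.3080 x 0.01937 = 0.005966 mol.
Base is in excess by 0.005966 - 0.004425 = 0.001541 mol in a total volume of 0.04460 L.
[OH^-] = 0.001541/0.04460 = 0.03454 M, so pOH = 1.46 and pH = 14.00 - 1.46 = 12.54.

12.54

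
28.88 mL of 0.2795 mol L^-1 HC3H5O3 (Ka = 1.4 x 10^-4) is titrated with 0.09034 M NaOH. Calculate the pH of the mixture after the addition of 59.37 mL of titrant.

4.15

Initial n(HC3H5O3) = 0.2795 x 0.02888 = 0.008072 mol.
n(NaOH) added = 0.09034 x 0.05937 = 0.005363 mol, converting that many moles of HC3H5O3 to C3H5O3-.
Remaining n(HC3H5O3) = 0.002708 mol; n(C3H5O3-) = 0.005363 mol.
By Henderson-Hasselbalch, pH = pKa + log([A^-]/[HA]) = 3.85 + log(0.005363/0.002708) = 3.85 + (+0.30) = 4.15.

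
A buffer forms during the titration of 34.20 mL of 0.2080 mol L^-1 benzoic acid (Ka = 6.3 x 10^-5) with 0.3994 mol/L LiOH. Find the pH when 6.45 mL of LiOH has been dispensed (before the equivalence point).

Initial n(C6H5COOH) = 0.2080 x 0.03420 = 0.007114 mol.
n(LiOH) added = 0.3994 x 0.006450 = 0.002576 mol, converting that many moles of C6H5COOH to C6H5COO-.
Remaining n(C6H5COOH) = 0.004537 mol; n(C6H5COO-) = 0.002576 mol.
By Henderson-Hasselbalch, pH = pKa + log([A^-]/[HA]) = 4.20 + log(0.002576/0.004537) = 4.20 + (-0.25) = 3.95.

3.95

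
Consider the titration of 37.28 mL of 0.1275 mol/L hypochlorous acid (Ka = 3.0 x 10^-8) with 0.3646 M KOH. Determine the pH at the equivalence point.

n(HClO) = 0.1275 x 0.03728 = 0.004753 mol; V(KOH) at equivalence = 0.004753/0.3646 = 0.01304 L.
At equivalence all the acid is converted to ClO-; total volume = 0.03728 + 0.01304 = 0.05032 L, so [ClO-] = 0.004753/0.05032 = 0.09447 M.
Kb = Kw/Ka = 1.0e-14 / 3.0 x 10^-8 = 3.33e-7.
[OH^-] = sqrt(Kb x [ClO-]) = sqrt(3.33e-7 x 0.09447) = 0.000177 M.
pOH = 3.75, so pH = 14.00 - 3.75 = 10.25.

10.25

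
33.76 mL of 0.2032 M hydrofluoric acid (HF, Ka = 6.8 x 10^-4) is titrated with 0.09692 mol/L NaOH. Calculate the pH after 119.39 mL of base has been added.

12.49

n(acid) = 0.2032 x 0.03376 = 0.006860 mol; n(NaOH) added = 0.09692 x 0.1194 = 0.01157 mol.
Base is in excess by 0.01157 - 0.006860 = 0.004711 mol in a total volume of 0.1532 L.
[OH^-] = 0.004711/0.1532 = 0.03076 M, so pOH = 1.51 and pH = 14.00 - 1.51 = 12.49.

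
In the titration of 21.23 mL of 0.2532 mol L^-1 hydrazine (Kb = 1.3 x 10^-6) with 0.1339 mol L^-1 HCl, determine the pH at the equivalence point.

n(N2H4) = 0.2532 x 0.02123 = 0.005375 mol; V(HCl) at equivalence = 0.005375/0.1339 = 0.04015 L.
At equivalence the base is fully converted to N2H5+; total volume = 0.06138 L, so [N2H5+] = 0.005375/0.06138 = 0.08758 M.
Ka(N2H5+) = Kw/Kb = 1.0e-14 / 1.3 x 10^-6 = 7.69e-9.
[H^+] = sqrt(Ka x [N2H5+]) = sqrt(7.69e-9 x 0.08758) = 2.60e-5 M.
pH = -log(2.60e-5) = 4.59.

4.59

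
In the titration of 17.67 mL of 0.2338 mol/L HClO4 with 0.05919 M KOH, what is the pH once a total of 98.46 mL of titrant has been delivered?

n(acid) = 0.2338 x 0.01767 = 0.004131 mol; n(KOH) added = 0.05919 x 0.09846 = 0.005828 mol.
Base is in excess by 0.005828 - 0.004131 = 0.001697 mol in a total volume of 0.1161 L.
[OH^-] = 0.001697/0.1161 = 0.01461 M, so pOH = 1.84 and pH = 14.00 - 1.84 = 12.16.

12.16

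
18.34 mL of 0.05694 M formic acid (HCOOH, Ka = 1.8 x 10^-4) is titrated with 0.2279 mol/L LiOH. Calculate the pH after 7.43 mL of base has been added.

12.40

n(acid) = 0.05694 x 0.01834 = 0.001044 mol; n(LiOH) added = 0.2279 x 0.007430 = 0.001693 mol.
Base is in excess by 0.001693 - 0.001044 = 0.0006490 mol in a total volume of 0.02577 L.
[OH^-] = 0.0006490/0.02577 = 0.02518 M, so pOH = 1.60 and pH = 14.00 - 1.60 = 12.40.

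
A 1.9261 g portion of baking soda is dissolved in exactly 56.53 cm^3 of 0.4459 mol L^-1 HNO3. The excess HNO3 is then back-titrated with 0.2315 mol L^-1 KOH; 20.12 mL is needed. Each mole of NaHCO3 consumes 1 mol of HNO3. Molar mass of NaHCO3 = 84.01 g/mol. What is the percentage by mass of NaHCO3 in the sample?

Total n(HNO3) added = 0.4459 x 0.05653 = 0.02521 mol.
n(KOH) used = 0.2315 x 0.02012 = 0.004658 mol, which equals the excess n(HNO3).
So n(HNO3) consumed by the sample = 0.02521 - 0.004658 = 0.02055 mol.
n(NaHCO3) = 0.02055 / 1 = 0.02055 mol.
mass NaHCO3 = 0.02055 x 84.01 = 1.726 g, so %NaHCO3 = 1.726/1.9261 x 100 = 89.6%.

89.6%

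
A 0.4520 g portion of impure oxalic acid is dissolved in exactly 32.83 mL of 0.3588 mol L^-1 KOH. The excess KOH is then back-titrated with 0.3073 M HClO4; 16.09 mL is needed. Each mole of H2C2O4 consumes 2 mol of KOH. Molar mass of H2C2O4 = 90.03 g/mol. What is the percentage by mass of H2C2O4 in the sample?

Total n(KOH) added = 0.3588 x 0.03283 = 0.01178 mol.
n(HClO4) used = 0.3073 x 0.01609 = 0.004944 mol, which equals the excess n(KOH).
So n(KOH) consumed by the sample = 0.01178 - 0.004944 = 0.006835 mol.
n(H2C2O4) = 0.006835 / 2 = 0.003417 mol.
mass H2C2O4 = 0.003417 x 90.03 = 0.3077 g, so %H2C2O4 = 0.3077/0.4520 x 100 = 68.1%.

68.1%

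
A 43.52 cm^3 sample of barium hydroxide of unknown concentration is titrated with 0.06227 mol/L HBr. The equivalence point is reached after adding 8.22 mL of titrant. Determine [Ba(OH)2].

n(HBr) delivered = 0.06227 x 0.008220 = 0.0005119 mol.
The reaction is 1 Ba(OH)2 + 2 HBr, so n(Ba(OH)2) = 0.0005119 x 1/2 = 0.0002559 mol.
[Ba(OH)2] = 0.0002559 mol / 0.04352 L = 0.00588 M.

0.00588 M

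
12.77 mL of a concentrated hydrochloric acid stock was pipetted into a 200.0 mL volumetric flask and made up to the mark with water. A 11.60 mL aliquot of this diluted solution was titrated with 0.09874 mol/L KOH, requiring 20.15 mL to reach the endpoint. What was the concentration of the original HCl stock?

n(KOH) = 0.09874 x 0.02015 = 0.001990 mol.
n(HCl) in the aliquot = 0.001990 mol.
[diluted HCl] = 0.001990 / 0.01160 = 0.1715 M.
Dilution factor = 200.0/12.77 = 15.66, so [stock] = 0.1715 x 15.66 = 2.69 M.

2.69 M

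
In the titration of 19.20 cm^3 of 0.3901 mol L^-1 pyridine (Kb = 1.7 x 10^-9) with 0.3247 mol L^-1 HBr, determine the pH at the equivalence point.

n(C5H5N) = 0.3901 x 0.01920 = 0.007490 mol; V(HBr) at equivalence = 0.007490/0.3247 = 0.02307 L.
At equivalence the base is fully converted to C5H5NH+; total volume = 0.04227 L, so [C5H5NH+] = 0.007490/0.04227 = 0.1772 M.
Ka(C5H5NH+) = Kw/Kb = 1.0e-14 / 1.7 x 10^-9 = 5.88e-6.
[H^+] = sqrt(Ka x [C5H5NH+]) = sqrt(5.88e-6 x 0.1772) = 0.00102 M.
pH = -log(0.00102) = 2.99.

2.99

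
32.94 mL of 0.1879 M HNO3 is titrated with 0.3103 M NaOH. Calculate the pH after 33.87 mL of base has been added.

12.81

n(acid) = 0.1879 x 0.03294 = 0.006189 mol; n(NaOH) added = 0.3103 x 0.03387 = 0.01051 mol.
Base is in excess by 0.01051 - 0.006189 = 0.004320 mol in a total volume of 0.06681 L.
[OH^-] = 0.004320/0.06681 = 0.06467 M, so pOH = 1.19 and pH = 14.00 - 1.19 = 12.81.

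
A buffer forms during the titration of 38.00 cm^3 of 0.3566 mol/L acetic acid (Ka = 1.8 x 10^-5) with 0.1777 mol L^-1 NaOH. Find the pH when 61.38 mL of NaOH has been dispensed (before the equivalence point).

Initial n(CH3COOH) = 0.3566 x 0.03800 = 0.01355 mol.
n(NaOH) added = 0.1777 x 0.06138 = 0.01091 mol, converting that many moles of CH3COOH to CH3COO-.
Remaining n(CH3COOH) = 0.002644 mol; n(CH3COO-) = 0.01091 mol.
By Henderson-Hasselbalch, pH = pKa + log([A^-]/[HA]) = 4.74 + log(0.01091/0.002644) = 4.74 + (+0.62) = 5.36.

5.36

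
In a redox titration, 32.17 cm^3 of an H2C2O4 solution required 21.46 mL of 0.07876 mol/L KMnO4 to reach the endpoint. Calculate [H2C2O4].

n(KMnO4) = 0.07876 x 0.02146 = 0.001690 mol.
From the balanced equation, 2 mol KMnO4 reacts with 5 mol H2C2O4, so n(H2C2O4) = 0.001690 x 5/2 = 0.004225 mol.
[H2C2O4] = 0.004225 / 0.03217 L = 0.131 M.

0.131 M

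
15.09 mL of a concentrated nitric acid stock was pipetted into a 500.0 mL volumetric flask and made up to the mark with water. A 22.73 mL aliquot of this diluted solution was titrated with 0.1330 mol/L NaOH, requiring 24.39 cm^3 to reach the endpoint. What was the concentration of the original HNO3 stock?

4.73 M

n(NaOH) = 0.1330 x 0.02439 = 0.003244 mol.
n(HNO3) in the aliquot = 0.003244 mol.
[diluted HNO3] = 0.003244 / 0.02273 = 0.1427 M.
Dilution factor = 500.0/15.09 = 33.13, so [stock] = 0.1427 x 33.13 = 4.73 M.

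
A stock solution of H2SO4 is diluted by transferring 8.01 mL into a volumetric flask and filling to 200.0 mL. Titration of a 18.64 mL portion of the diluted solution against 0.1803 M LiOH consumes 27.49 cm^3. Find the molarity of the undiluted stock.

n(LiOH) = 0.1803 x 0.02749 = 0.004956 mol.
n(H2SO4) in the aliquot = 0.004956 x 1/2 = 0.002478 mol.
[diluted H2SO4] = 0.002478 / 0.01864 = 0.1330 M.
Dilution factor = 200.0/8.010 = 24.97, so [stock] = 0.1330 x 24.97 = 3.32 M.

3.32 M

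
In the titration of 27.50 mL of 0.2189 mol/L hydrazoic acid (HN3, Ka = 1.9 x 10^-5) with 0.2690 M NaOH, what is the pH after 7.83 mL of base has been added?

Initial n(HN3) = 0.2189 x 0.02750 = 0.006020 mol.
n(NaOH) added = 0.2690 x 0.007830 = 0.002106 mol, converting that many moles of HN3 to N3-.
Remaining n(HN3) = 0.003913 mol; n(N3-) = 0.002106 mol.
By Henderson-Hasselbalch, pH = pKa + log([A^-]/[HA]) = 4.72 + log(0.002106/0.003913) = 4.72 + (-0.27) = 4.45.

4.45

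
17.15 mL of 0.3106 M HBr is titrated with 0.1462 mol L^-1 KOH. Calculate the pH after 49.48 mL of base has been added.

12.46

n(acid) = 0.3106 x 0.01715 = 0.005327 mol; n(KOH) added = 0.1462 x 0.04948 = 0.007234 mol.
Base is in excess by 0.007234 - 0.005327 = 0.001907 mol in a total volume of 0.06663 L.
[OH^-] = 0.001907/0.06663 = 0.02862 M, so pOH = 1.54 and pH = 14.00 - 1.54 = 12.46.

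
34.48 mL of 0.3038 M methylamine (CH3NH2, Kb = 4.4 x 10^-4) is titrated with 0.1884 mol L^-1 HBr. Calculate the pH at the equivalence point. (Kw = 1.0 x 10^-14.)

n(CH3NH2) = 0.3038 x 0.03448 = 0.01048 mol; V(HBr) at equivalence = 0.01048/0.1884 = 0.05560 L.
At equivalence the base is fully converted to CH3NH3+; total volume = 0.09008 L, so [CH3NH3+] = 0.01048/0.09008 = 0.1163 M.
Ka(CH3NH3+) = Kw/Kb = 1.0e-14 / 4.4 x 10^-4 = 2.27e-11.
[H^+] = sqrt(Ka x [CH3NH3+]) = sqrt(2.27e-11 x 0.1163) = 1.63e-6 M.
pH = -log(1.63e-6) = 5.79.

5.79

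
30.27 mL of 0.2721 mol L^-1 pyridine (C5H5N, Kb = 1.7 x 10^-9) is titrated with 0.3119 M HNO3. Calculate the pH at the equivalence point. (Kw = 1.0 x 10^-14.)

n(C5H5N) = 0.2721 x 0.03027 = 0.008236 mol; V(HNO3) at equivalence = 0.008236/0.3119 = 0.02641 L.
At equivalence the base is fully converted to C5H5NH+; total volume = 0.05668 L, so [C5H5NH+] = 0.008236/0.05668 = 0.1453 M.
Ka(C5H5NH+) = Kw/Kb = 1.0e-14 / 1.7 x 10^-9 = 5.88e-6.
[H^+] = sqrt(Ka x [C5H5NH+]) = sqrt(5.88e-6 x 0.1453) = 0.000925 M.
pH = -log(0.000925) = 3.03.

3.03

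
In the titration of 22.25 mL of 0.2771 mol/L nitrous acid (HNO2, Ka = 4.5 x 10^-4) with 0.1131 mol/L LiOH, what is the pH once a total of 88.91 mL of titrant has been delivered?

12.54

n(acid) = 0.2771 x 0.02225 = 0.006165 mol; n(LiOH) added = 0.1131 x 0.08891 = 0.01006 mol.
Base is in excess by 0.01006 - 0.006165 = 0.003890 mol in a total volume of 0.1112 L.
[OH^-] = 0.003890/0.1112 = 0.03500 M, so pOH = 1.46 and pH = 14.00 - 1.46 = 12.54.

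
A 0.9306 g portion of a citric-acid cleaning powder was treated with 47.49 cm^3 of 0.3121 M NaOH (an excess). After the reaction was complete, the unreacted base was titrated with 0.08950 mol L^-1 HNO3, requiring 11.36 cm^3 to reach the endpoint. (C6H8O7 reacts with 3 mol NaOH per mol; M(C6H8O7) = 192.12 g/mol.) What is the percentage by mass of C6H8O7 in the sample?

95.0%

Total n(NaOH) added = 0.3121 x 0.04749 = 0.01482 mol.
n(HNO3) used = 0.08950 x 0.01136 = 0.001017 mol, which equals the excess n(NaOH).
So n(NaOH) consumed by the sample = 0.01482 - 0.001017 = 0.01380 mol.
n(C6H8O7) = 0.01380 / 3 = 0.004602 mol.
mass C6H8O7 = 0.004602 x 192.12 = 0.8841 g, so %C6H8O7 = 0.8841/0.9306 x 100 = 95.0%.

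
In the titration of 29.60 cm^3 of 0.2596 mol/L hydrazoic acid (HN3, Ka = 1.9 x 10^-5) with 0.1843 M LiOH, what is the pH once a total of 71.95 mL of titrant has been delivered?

n(acid) = 0.2596 x 0.02960 = 0.007684 mol; n(LiOH) added = 0.1843 x 0.07195 = 0.01326 mol.
Base is in excess by 0.01326 - 0.007684 = 0.005576 mol in a total volume of 0.1016 L.
[OH^-] = 0.005576/0.1016 = 0.05491 M, so pOH = 1.26 and pH = 14.00 - 1.26 = 12.74.

12.74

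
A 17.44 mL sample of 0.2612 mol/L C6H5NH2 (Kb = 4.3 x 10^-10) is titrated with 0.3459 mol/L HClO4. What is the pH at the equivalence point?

2.73

n(C6H5NH2) = 0.2612 x 0.01744 = 0.004555 mol; V(HClO4) at equivalence = 0.004555/0.3459 = 0.01317 L.
At equivalence the base is fully converted to C6H5NH3+; total volume = 0.03061 L, so [C6H5NH3+] = 0.004555/0.03061 = 0.1488 M.
Ka(C6H5NH3+) = Kw/Kb = 1.0e-14 / 4.3 x 10^-10 = 2.33e-5.
[H^+] = sqrt(Ka x [C6H5NH3+]) = sqrt(2.33e-5 x 0.1488) = 0.00186 M.
pH = -log(0.00186) = 2.73.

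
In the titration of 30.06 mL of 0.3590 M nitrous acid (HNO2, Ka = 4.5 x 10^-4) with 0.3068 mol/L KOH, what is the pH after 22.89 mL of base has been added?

Initial n(HNO2) = 0.3590 x 0.03006 = 0.01079 mol.
n(KOH) added = 0.3068 x 0.02289 = 0.007023 mol, converting that many moles of HNO2 to NO2-.
Remaining n(HNO2) = 0.003769 mol; n(NO2-) = 0.007023 mol.
By Henderson-Hasselbalch, pH = pKa + log([A^-]/[HA]) = 3.35 + log(0.007023/0.003769) = 3.35 + (+0.27) = 3.62.

3.62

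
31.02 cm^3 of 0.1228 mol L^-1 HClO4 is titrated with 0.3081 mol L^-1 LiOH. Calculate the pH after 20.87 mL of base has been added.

12.70

n(acid) = 0.1228 x 0.03102 = 0.003809 mol; n(LiOH) added = 0.3081 x 0.02087 = 0.006430 mol.
Base is in excess by 0.006430 - 0.003809 = 0.002621 mol in a total volume of 0.05189 L.
[OH^-] = 0.002621/0.05189 = 0.05051 M, so pOH = 1.30 and pH = 14.00 - 1.30 = 12.70.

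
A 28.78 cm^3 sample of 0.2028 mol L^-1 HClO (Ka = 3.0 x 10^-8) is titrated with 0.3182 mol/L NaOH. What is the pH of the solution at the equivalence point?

n(HClO) = 0.2028 x 0.02878 = 0.005837 mol; V(NaOH) at equivalence = 0.005837/0.3182 = 0.01834 L.
At equivalence all the acid is converted to ClO-; total volume = 0.02878 + 0.01834 = 0.04712 L, so [ClO-] = 0.005837/0.04712 = 0.1239 M.
Kb = Kw/Ka = 1.0e-14 / 3.0 x 10^-8 = 3.33e-7.
[OH^-] = sqrt(Kb x [ClO-]) = sqrt(3.33e-7 x 0.1239) = 0.000203 M.
pOH = 3.69, so pH = 14.00 - 3.69 = 10.31.

10.31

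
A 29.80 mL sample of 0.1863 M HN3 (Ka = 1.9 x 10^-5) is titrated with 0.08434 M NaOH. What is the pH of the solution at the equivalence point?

n(HN3) = 0.1863 x 0.02980 = 0.005552 mol; V(NaOH) at equivalence = 0.005552/0.08434 = 0.06583 L.
At equivalence all the acid is converted to N3-; total volume = 0.02980 + 0.06583 = 0.09563 L, so [N3-] = 0.005552/0.09563 = 0.05806 M.
Kb = Kw/Ka = 1.0e-14 / 1.9 x 10^-5 = 5.26e-10.
[OH^-] = sqrt(Kb x [N3-]) = sqrt(5.26e-10 x 0.05806) = 5.53e-6 M.
pOH = 5.26, so pH = 14.00 - 5.26 = 8.74.

8.74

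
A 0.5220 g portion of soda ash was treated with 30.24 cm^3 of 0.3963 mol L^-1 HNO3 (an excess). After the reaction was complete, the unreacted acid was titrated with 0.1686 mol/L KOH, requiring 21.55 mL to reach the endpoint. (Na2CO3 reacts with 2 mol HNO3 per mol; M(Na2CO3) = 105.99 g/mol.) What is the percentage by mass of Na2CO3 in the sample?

84.8%

Total n(HNO3) added = 0.3963 x 0.03024 = 0.01198 mol.
n(KOH) used = 0.1686 x 0.02155 = 0.003633 mol, which equals the excess n(HNO3).
So n(HNO3) consumed by the sample = 0.01198 - 0.003633 = 0.008351 mol.
n(Na2CO3) = 0.008351 / 2 = 0.004175 mol.
mass Na2CO3 = 0.004175 x 105.99 = 0.4425 g, so %Na2CO3 = 0.4425/0.5220 x 100 = 84.8%.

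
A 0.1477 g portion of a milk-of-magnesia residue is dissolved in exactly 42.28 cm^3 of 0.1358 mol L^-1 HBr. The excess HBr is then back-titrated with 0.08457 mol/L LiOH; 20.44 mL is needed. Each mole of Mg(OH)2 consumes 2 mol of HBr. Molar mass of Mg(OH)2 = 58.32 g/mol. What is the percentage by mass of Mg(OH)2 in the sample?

Total n(HBr) added = 0.1358 x 0.04228 = 0.005742 mol.
n(LiOH) used = 0.08457 x 0.02044 = 0.001729 mol, which equals the excess n(HBr).
So n(HBr) consumed by the sample = 0.005742 - 0.001729 = 0.004013 mol.
n(Mg(OH)2) = 0.004013 / 2 = 0.002007 mol.
mass Mg(OH)2 = 0.002007 x 58.32 = 0.1170 g, so %Mg(OH)2 = 0.1170/0.1477 x 100 = 79.2%.

79.2%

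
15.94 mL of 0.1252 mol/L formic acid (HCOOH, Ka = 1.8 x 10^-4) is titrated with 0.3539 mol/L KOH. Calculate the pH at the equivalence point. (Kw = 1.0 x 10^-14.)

n(HCOOH) = 0.1252 x 0.01594 = 0.001996 mol; V(KOH) at equivalence = 0.001996/0.3539 = 0.005639 L.
At equivalence all the acid is converted to HCOO-; total volume = 0.01594 + 0.005639 = 0.02158 L, so [HCOO-] = 0.001996/0.02158 = 0.09248 M.
Kb = Kw/Ka = 1.0e-14 / 1.8 x 10^-4 = 5.56e-11.
[OH^-] = sqrt(Kb x [HCOO-]) = sqrt(5.56e-11 x 0.09248) = 2.27e-6 M.
pOH = 5.64, so pH = 14.00 - 5.64 = 8.36.

8.36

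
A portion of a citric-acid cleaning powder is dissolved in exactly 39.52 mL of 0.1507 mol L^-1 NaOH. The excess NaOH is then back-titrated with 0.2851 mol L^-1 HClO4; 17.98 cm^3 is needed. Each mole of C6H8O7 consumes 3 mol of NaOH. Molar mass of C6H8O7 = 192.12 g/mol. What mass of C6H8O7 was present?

Total n(NaOH) added = 0.1507 x 0.03952 = 0.005956 mol.
n(HClO4) used = 0.2851 x 0.01798 = 0.005126 mol, which equals the excess n(NaOH).
So n(NaOH) consumed by the sample = 0.005956 - 0.005126 = 0.0008296 mol.
n(C6H8O7) = 0.0008296 / 3 = 0.0002765 mol.
mass = 0.0002765 mol x 192.12 g/mol = 0.0531 g.

0.0531 g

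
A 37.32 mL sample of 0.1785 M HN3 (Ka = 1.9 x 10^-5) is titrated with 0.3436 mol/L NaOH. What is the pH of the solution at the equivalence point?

n(HN3) = 0.1785 x 0.03732 = 0.006662 mol; V(NaOH) at equivalence = 0.006662/0.3436 = 0.01939 L.
At equivalence all the acid is converted to N3-; total volume = 0.03732 + 0.01939 = 0.05671 L, so [N3-] = 0.006662/0.05671 = 0.1175 M.
Kb = Kw/Ka = 1.0e-14 / 1.9 x 10^-5 = 5.26e-10.
[OH^-] = sqrt(Kb x [N3-]) = sqrt(5.26e-10 x 0.1175) = 7.86e-6 M.
pOH = 5.10, so pH = 14.00 - 5.10 = 8.90.

8.90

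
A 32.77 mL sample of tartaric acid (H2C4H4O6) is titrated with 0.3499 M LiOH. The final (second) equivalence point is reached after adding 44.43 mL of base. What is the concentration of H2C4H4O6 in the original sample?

0.237 M

n(LiOH) = 0.3499 x 0.04443 = 0.01555 mol.
At the final (second) equivalence point, 2 mol OH^- react per mol H2C4H4O6, so n(H2C4H4O6) = 0.01555 / 2 = 0.007773 mol.
[H2C4H4O6] = 0.007773 / 0.03277 L = 0.237 M.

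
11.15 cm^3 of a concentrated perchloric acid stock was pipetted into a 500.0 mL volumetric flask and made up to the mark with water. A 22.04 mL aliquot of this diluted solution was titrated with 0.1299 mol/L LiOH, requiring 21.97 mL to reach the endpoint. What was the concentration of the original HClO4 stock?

n(LiOH) = 0.1299 x 0.02197 = 0.002854 mol.
n(HClO4) in the aliquot = 0.002854 mol.
[diluted HClO4] = 0.002854 / 0.02204 = 0.1295 M.
Dilution factor = 500.0/11.15 = 44.84, so [stock] = 0.1295 x 44.84 = 5.81 M.

5.81 M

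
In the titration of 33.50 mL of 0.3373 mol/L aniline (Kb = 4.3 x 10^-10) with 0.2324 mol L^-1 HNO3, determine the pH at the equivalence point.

n(C6H5NH2) = 0.3373 x 0.03350 = 0.01130 mol; V(HNO3) at equivalence = 0.01130/0.2324 = 0.04862 L.
At equivalence the base is fully converted to C6H5NH3+; total volume = 0.08212 L, so [C6H5NH3+] = 0.01130/0.08212 = 0.1376 M.
Ka(C6H5NH3+) = Kw/Kb = 1.0e-14 / 4.3 x 10^-10 = 2.33e-5.
[H^+] = sqrt(Ka x [C6H5NH3+]) = sqrt(2.33e-5 x 0.1376) = 0.00179 M.
pH = -log(0.00179) = 2.75.

2.75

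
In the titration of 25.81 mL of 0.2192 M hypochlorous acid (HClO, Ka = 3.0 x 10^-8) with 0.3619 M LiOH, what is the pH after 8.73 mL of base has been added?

Initial n(HClO) = 0.2192 x 0.02581 = 0.005658 mol.
n(LiOH) added = 0.3619 x 0.008730 = 0.003159 mol, converting that many moles of HClO to ClO-.
Remaining n(HClO) = 0.002498 mol; n(ClO-) = 0.003159 mol.
By Henderson-Hasselbalch, pH = pKa + log([A^-]/[HA]) = 7.52 + log(0.003159/0.002498) = 7.52 + (+0.10) = 7.62.

7.62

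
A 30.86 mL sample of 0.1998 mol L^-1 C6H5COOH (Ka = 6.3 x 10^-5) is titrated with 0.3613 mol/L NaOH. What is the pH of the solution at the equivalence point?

8.66

n(C6H5COOH) = 0.1998 x 0.03086 = 0.006166 mol; V(NaOH) at equivalence = 0.006166/0.3613 = 0.01707 L.
At equivalence all the acid is converted to C6H5COO-; total volume = 0.03086 + 0.01707 = 0.04793 L, so [C6H5COO-] = 0.006166/0.04793 = 0.1287 M.
Kb = Kw/Ka = 1.0e-14 / 6.3 x 10^-5 = 1.59e-10.
[OH^-] = sqrt(Kb x [C6H5COO-]) = sqrt(1.59e-10 x 0.1287) = 4.52e-6 M.
pOH = 5.34, so pH = 14.00 - 5.34 = 8.66.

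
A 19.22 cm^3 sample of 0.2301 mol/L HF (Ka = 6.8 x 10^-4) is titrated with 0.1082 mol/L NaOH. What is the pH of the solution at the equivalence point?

n(HF) = 0.2301 x 0.01922 = 0.004423 mol; V(NaOH) at equivalence = 0.004423/0.1082 = 0.04087 L.
At equivalence all the acid is converted to F-; total volume = 0.01922 + 0.04087 = 0.06009 L, so [F-] = 0.004423/0.06009 = 0.07359 M.
Kb = Kw/Ka = 1.0e-14 / 6.8 x 10^-4 = 1.47e-11.
[OH^-] = sqrt(Kb x [F-]) = sqrt(1.47e-11 x 0.07359) = 1.04e-6 M.
pOH = 5.98, so pH = 14.00 - 5.98 = 8.02.

8.02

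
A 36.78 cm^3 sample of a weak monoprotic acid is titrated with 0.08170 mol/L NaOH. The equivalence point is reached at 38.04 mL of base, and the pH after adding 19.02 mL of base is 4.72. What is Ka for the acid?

19.02 mL is half of the equivalence volume, so this is the half-equivalence point where [HA] = [A^-].
At half-equivalence pH = pKa, so pKa = 4.72.
Ka = 10^(-4.72) = 1.9 x 10^-5.

1.9 x 10^-5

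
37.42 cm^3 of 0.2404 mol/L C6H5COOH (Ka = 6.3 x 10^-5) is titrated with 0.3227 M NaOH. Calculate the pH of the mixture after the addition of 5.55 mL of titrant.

3.60

Initial n(C6H5COOH) = 0.2404 x 0.03742 = 0.008996 mol.
n(NaOH) added = 0.3227 x 0.005550 = 0.001791 mol, converting that many moles of C6H5COOH to C6H5COO-.
Remaining n(C6H5COOH) = 0.007205 mol; n(C6H5COO-) = 0.001791 mol.
By Henderson-Hasselbalch, pH = pKa + log([A^-]/[HA]) = 4.20 + log(0.001791/0.007205) = 4.20 + (-0.60) = 3.60.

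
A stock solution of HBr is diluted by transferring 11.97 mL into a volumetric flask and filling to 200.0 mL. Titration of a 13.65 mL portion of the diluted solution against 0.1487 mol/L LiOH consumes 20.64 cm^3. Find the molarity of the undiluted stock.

n(LiOH) = 0.1487 x 0.02064 = 0.003069 mol.
n(HBr) in the aliquot = 0.003069 mol.
[diluted HBr] = 0.003069 / 0.01365 = 0.2248 M.
Dilution factor = 200.0/11.97 = 16.71, so [stock] = 0.2248 x 16.71 = 3.76 M.

3.76 M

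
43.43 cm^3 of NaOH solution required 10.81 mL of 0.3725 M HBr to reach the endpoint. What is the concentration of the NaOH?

n(HBr) delivered = 0.3725 x 0.01081 = 0.004027 mol.
For a 1:1 reaction, n(NaOH) = 0.004027 mol.
[NaOH] = 0.004027 mol / 0.04343 L = 0.0927 M.

0.0927 M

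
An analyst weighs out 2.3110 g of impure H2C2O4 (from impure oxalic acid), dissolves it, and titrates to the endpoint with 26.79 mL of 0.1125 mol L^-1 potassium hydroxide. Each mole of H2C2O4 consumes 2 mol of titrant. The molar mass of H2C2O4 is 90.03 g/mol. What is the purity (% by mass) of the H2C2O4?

n(KOH) = 0.1125 x 0.02679 = 0.003014 mol.
n(H2C2O4) = 0.003014 / 2 = 0.001507 mol.
mass of H2C2O4 = 0.001507 x 90.03 = 0.1357 g.
% purity = 0.1357 / 2.3110 x 100 = 5.87%.

5.87%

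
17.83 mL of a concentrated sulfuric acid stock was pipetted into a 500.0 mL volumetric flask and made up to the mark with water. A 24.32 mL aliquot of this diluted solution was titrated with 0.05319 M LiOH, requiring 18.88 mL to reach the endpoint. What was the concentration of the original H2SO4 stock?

0.579 M

n(LiOH) = 0.05319 x 0.01888 = 0.001004 mol.
n(H2SO4) in the aliquot = 0.001004 x 1/2 = 0.0005021 mol.
[diluted H2SO4] = 0.0005021 / 0.02432 = 0.02065 M.
Dilution factor = 500.0/17.83 = 28.04, so [stock] = 0.02065 x 28.04 = 0.579 M.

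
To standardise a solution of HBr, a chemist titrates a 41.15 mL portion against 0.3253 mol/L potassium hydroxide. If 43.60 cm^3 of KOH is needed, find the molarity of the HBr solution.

0.345 M

n(KOH) delivered = 0.3253 x 0.04360 = 0.01418 mol.
For a 1:1 reaction, n(HBr) = 0.01418 mol.
[HBr] = 0.01418 mol / 0.04115 L = 0.345 M.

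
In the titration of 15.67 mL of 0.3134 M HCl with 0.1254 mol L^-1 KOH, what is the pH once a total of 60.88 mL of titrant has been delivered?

n(acid) = 0.3134 x 0.01567 = 0.004911 mol; n(KOH) added = 0.1254 x 0.06088 = 0.007634 mol.
Base is in excess by 0.007634 - 0.004911 = 0.002723 mol in a total volume of 0.07655 L.
[OH^-] = 0.002723/0.07655 = 0.03558 M, so pOH = 1.45 and pH = 14.00 - 1.45 = 12.55.

12.55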